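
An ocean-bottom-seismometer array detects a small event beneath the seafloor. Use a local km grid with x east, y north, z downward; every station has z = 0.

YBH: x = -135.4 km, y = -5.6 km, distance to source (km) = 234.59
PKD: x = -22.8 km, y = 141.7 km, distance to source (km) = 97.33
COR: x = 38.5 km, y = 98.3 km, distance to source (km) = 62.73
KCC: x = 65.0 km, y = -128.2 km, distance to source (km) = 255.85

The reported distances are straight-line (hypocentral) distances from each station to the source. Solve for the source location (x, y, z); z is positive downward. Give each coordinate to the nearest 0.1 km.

Each station gives a sphere (x−x_i)² + (y−y_i)² + z² = d_i² (stations at z=0).
Subtracting the YBH sphere from PKD and COR: z² cancels, leaving linear equations in x and y:
225.2 x + 294.6 y = 47793.55
347.8 x + 207.8 y = 43878.04
Solving: x ≈ 53.803, y ≈ 121.103 km (keep extra digits for the depth step; rounded: 53.8, 121.1).
Then from the YBH sphere: z² = 234.59² − (x + 135.4)² − (y + 5.6)² with x = 53.803, y = 121.103, so z ≈ 56.401 ≈ 56.4 km.
Check against KCC (with the unrounded solution): distance 255.85 ≈ 255.85 km. ✓

(53.8, 121.1, 56.4)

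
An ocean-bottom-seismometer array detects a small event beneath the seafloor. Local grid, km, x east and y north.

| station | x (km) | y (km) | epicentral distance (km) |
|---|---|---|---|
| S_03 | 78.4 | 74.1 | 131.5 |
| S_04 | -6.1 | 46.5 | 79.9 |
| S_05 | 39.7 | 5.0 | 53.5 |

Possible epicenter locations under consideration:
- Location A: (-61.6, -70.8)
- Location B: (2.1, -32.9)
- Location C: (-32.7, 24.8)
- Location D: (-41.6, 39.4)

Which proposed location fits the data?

For each candidate, compare |candidate − station| to the reported distance:
Location A: residuals S_03 70.0, S_04 49.9, S_05 73.0 → max 73.0 km
Location B: residuals S_03 0.1, S_04 0.1, S_05 0.1 → max 0.1 km
Location C: residuals S_03 10.0, S_04 45.6, S_05 21.6 → max 45.6 km
Location D: residuals S_03 6.6, S_04 43.7, S_05 34.8 → max 43.7 km
Only Location B has all residuals ≈ 0.

Location B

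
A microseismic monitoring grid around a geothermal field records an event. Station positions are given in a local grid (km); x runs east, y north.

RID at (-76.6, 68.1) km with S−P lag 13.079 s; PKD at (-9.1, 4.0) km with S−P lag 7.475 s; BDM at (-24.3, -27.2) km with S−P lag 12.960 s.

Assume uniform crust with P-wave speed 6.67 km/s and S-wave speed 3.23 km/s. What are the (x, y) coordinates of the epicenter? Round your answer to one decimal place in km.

Distance from S−P lag: d = Δt · v_P v_S / (v_P − v_S) = Δt · (6.67·3.23)/(6.67−3.23) ≈ 6.2628·Δt.
So d_RID = 81.91, d_PKD = 46.81, d_BDM = 81.17 km.
Circle about each station: (x + 76.6)² + (y − 68.1)² = 81.91²; (x + 9.1)² + (y − 4.0)² = 46.81²; (x + 24.3)² + (y + 27.2)² = 81.17².
Subtracting the RID equation from the PKD and BDM equations removes the quadratic terms:
135.0 x − 128.2 y = -5888.29
104.6 x − 190.6 y = -9054.16
Solving the 2×2 system: x ≈ 3.1, y ≈ 49.2 km.

(3.1, 49.2)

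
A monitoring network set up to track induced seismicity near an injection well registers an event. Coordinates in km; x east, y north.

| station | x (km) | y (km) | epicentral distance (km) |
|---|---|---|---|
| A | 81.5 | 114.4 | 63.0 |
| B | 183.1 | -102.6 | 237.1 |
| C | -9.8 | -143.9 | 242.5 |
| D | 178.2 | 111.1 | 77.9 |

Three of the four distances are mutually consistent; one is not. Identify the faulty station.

Solve using three stations at a time. Using A, C, D (subtract circle equations pairwise → linear system) gives (x, y) ≈ (117.3, 62.6).
Distances from that point to each station vs reported:
  A: calculated 62.9 vs reported 63.0 → residual 0.1 km
  B: calculated 177.8 vs reported 237.1 → residual 59.3 km
  C: calculated 242.5 vs reported 242.5 → residual 0.0 km
  D: calculated 77.9 vs reported 77.9 → residual 0.0 km
A, C, D are mutually consistent (residuals ≈ 0); B is off by 59.3 km.

B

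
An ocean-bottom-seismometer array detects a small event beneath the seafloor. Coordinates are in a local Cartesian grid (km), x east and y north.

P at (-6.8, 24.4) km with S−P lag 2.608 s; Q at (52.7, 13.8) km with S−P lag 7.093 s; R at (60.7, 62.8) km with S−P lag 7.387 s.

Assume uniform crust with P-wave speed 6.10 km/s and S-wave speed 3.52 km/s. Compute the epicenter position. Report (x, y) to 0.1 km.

2.1 km east, 44.2 km north

Distance from S−P lag: d = Δt · v_P v_S / (v_P − v_S) = Δt · (6.10·3.52)/(6.10−3.52) ≈ 8.3225·Δt.
So d_P = 21.71, d_Q = 59.03, d_R = 61.48 km.
Circle about each station: (x + 6.8)² + (y − 24.4)² = 21.71²; (x − 52.7)² + (y − 13.8)² = 59.03²; (x − 60.7)² + (y − 62.8)² = 61.48².
Subtracting the P equation from the Q and R equations removes the quadratic terms:
119.0 x − 21.2 y = -687.09
135.0 x + 76.8 y = 3678.26
Solving the 2×2 system: x ≈ 2.1, y ≈ 44.2 km.
Check against P (with the unrounded x, y): √((x + 6.8)²+(y − 24.4)²) = 21.71 ≈ 21.71 km. ✓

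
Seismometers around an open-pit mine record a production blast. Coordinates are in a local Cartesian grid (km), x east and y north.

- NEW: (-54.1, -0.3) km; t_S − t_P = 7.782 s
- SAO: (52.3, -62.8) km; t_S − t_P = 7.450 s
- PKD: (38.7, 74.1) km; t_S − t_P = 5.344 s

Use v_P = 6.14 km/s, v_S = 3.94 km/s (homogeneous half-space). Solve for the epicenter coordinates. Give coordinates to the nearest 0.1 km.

(29.9, 16.0)

Distance from S−P lag: d = Δt · v_P v_S / (v_P − v_S) = Δt · (6.14·3.94)/(6.14−3.94) ≈ 10.9962·Δt.
So d_NEW = 85.57, d_SAO = 81.92, d_PKD = 58.76 km.
Circle about each station: (x + 54.1)² + (y + 0.3)² = 85.57²; (x − 52.3)² + (y + 62.8)² = 81.92²; (x − 38.7)² + (y − 74.1)² = 58.76².
Subtracting the NEW equation from the SAO and PKD equations removes the quadratic terms:
212.8 x − 125.0 y = 4363.57
185.6 x + 148.8 y = 7931.09
Solving the 2×2 system: x ≈ 29.9, y ≈ 16.0 km.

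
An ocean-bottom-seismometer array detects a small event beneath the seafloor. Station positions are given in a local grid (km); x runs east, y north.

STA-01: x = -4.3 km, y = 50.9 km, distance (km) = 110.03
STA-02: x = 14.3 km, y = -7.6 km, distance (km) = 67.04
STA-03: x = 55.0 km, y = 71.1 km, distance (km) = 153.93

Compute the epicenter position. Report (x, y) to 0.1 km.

Circle about each station: (x + 4.3)² + (y − 50.9)² = 110.03²; (x − 14.3)² + (y + 7.6)² = 67.04²; (x − 55.0)² + (y − 71.1)² = 153.93².
Subtracting pairs of circle equations eliminates x²+y² and gives linear equations (the radical axes):
37.2 x − 117.0 y = 5265.19
118.6 x + 40.4 y = -6116.93
Solving the 2×2 system: x ≈ -32.7, y ≈ -55.4 km.
Check against STA-01 (with the unrounded x, y): √((x + 4.3)²+(y − 50.9)²) = 110.03 ≈ 110.03 km. ✓

x ≈ -32.7 km, y ≈ -55.4 km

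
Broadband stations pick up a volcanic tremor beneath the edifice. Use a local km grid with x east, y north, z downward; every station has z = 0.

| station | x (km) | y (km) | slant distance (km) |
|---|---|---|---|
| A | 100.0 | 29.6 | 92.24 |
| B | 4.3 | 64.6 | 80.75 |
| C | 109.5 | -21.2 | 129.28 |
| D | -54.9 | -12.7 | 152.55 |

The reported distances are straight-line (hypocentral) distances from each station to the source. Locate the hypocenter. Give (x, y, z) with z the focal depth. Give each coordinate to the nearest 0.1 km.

x ≈ 52.0 km, y ≈ 75.1 km, depth ≈ 64.3 km

Each station gives a sphere (x−x_i)² + (y−y_i)² + z² = d_i² (stations at z=0).
Subtracting the A sphere from B and C: z² cancels, leaving linear equations in x and y:
-191.4 x + 70.0 y = -4696.85
19.0 x − 101.6 y = -6641.57
Solving: x ≈ 52.004, y ≈ 75.095 km (keep extra digits for the depth step; rounded: 52.0, 75.1).
Then from the A sphere: z² = 92.24² − (x − 100.0)² − (y − 29.6)² with x = 52.004, y = 75.095, so z ≈ 64.302 ≈ 64.3 km.
Check against D (with the unrounded solution): distance 152.55 ≈ 152.55 km. ✓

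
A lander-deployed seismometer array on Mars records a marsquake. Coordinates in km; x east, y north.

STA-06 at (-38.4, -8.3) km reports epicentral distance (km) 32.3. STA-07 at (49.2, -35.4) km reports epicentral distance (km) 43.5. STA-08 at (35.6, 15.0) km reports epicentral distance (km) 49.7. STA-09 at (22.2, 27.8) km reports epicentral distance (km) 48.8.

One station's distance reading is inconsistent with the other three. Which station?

STA-07

Solve using three stations at a time. Using STA-06, STA-08, STA-09 (subtract circle equations pairwise → linear system) gives (x, y) ≈ (-6.2, -11.9).
Distances from that point to each station vs reported:
  STA-06: calculated 32.4 vs reported 32.3 → residual 0.1 km
  STA-07: calculated 60.2 vs reported 43.5 → residual 16.7 km
  STA-08: calculated 49.7 vs reported 49.7 → residual 0.0 km
  STA-09: calculated 48.8 vs reported 48.8 → residual 0.0 km
STA-06, STA-08, STA-09 are mutually consistent (residuals ≈ 0); STA-07 is off by 16.7 km.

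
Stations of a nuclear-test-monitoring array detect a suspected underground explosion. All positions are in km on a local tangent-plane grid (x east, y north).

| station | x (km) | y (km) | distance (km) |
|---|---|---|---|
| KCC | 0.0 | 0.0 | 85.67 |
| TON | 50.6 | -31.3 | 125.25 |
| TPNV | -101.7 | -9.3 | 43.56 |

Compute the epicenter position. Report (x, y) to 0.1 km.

(-74.1, -43.0)

Circle about each station: x² + y² = 85.67²; (x − 50.6)² + (y + 31.3)² = 125.25²; (x + 101.7)² + (y + 9.3)² = 43.56².
Subtracting pairs of circle equations eliminates x²+y² and gives linear equations (the radical axes):
101.2 x − 62.6 y = -4808.16
-203.4 x − 18.6 y = 15871.26
Solving the 2×2 system: x ≈ -74.1, y ≈ -43.0 km.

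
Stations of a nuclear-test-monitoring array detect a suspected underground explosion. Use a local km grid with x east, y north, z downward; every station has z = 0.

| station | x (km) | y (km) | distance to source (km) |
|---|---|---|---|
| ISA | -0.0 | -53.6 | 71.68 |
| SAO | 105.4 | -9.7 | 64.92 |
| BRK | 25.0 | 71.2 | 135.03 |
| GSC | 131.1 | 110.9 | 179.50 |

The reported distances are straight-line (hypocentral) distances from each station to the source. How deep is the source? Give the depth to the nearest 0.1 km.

depth ≈ 26.5 km

Each station gives a sphere (x−x_i)² + (y−y_i)² + z² = d_i² (stations at z=0).
Subtracting the ISA sphere from SAO and BRK: z² cancels, leaving linear equations in x and y:
210.8 x + 87.8 y = 9253.71
50.0 x + 249.6 y = -10273.60
Solving: x ≈ 66.598, y ≈ -54.501 km (keep extra digits for the depth step; rounded: 66.6, -54.5).
Then from the ISA sphere: z² = 71.68² − x² − (y + 53.6)² with x = 66.598, y = -54.501, so z ≈ 26.494 ≈ 26.5 km.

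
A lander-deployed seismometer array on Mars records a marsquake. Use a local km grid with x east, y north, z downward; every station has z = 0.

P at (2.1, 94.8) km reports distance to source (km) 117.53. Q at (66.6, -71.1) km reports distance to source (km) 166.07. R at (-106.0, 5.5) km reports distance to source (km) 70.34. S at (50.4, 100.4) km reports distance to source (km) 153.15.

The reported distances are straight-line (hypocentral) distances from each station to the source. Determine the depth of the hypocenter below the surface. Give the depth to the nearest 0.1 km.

Each station gives a sphere (x−x_i)² + (y−y_i)² + z² = d_i² (stations at z=0).
Subtracting the P sphere from Q and R: z² cancels, leaving linear equations in x and y:
129.0 x − 331.8 y = -13266.62
-216.2 x − 178.6 y = 11140.39
Solving: x ≈ -64.002, y ≈ 15.100 km (keep extra digits for the depth step; rounded: -64.0, 15.1).
Then from the P sphere: z² = 117.53² − (x − 2.1)² − (y − 94.8)² with x = -64.002, y = 15.100, so z ≈ 55.603 ≈ 55.6 km.
Check against S (with the unrounded solution): distance 153.15 ≈ 153.15 km. ✓

depth ≈ 55.6 km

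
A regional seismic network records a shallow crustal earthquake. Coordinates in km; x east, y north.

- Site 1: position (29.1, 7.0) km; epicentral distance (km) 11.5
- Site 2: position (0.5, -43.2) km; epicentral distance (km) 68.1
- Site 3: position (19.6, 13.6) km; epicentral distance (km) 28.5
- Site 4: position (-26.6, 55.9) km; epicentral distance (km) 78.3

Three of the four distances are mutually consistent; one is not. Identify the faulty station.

Solve using three stations at a time. Using Site 1, Site 2, Site 4 (subtract circle equations pairwise → linear system) gives (x, y) ≈ (38.9, 13.0).
Distances from that point to each station vs reported:
  Site 1: calculated 11.5 vs reported 11.5 → residual 0.0 km
  Site 2: calculated 68.1 vs reported 68.1 → residual 0.0 km
  Site 3: calculated 19.3 vs reported 28.5 → residual 9.2 km
  Site 4: calculated 78.3 vs reported 78.3 → residual 0.0 km
Site 1, Site 2, Site 4 are mutually consistent (residuals ≈ 0); Site 3 is off by 9.2 km.

Site 3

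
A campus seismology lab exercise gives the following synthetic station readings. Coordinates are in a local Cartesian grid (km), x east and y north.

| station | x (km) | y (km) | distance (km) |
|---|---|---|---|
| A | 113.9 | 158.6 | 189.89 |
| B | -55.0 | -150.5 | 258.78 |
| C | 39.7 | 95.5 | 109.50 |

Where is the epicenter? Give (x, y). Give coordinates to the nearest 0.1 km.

Circle about each station: (x − 113.9)² + (y − 158.6)² = 189.89²; (x + 55.0)² + (y + 150.5)² = 258.78²; (x − 39.7)² + (y − 95.5)² = 109.50².
Subtracting the A equation from the B and C equations removes the quadratic terms:
-337.8 x − 618.2 y = -43360.80
-148.4 x − 126.2 y = -3362.87
Solving the 2×2 system: x ≈ -69.1, y ≈ 107.9 km.

(-69.1, 107.9)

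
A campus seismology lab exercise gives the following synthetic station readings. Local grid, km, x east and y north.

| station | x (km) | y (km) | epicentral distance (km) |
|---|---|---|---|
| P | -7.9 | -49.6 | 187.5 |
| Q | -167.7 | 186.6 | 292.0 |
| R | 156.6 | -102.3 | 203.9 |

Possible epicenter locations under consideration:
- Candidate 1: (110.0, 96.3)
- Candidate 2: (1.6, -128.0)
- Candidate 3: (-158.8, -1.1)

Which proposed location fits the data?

Candidate 1

For each candidate, compare |candidate − station| to the reported distance:
Candidate 1: residuals P 0.1, Q 0.0, R 0.1 → max 0.1 km
Candidate 2: residuals P 108.5, Q 65.3, R 46.8 → max 108.5 km
Candidate 3: residuals P 29.0, Q 104.1, R 127.3 → max 127.3 km
Only Candidate 1 has all residuals ≈ 0.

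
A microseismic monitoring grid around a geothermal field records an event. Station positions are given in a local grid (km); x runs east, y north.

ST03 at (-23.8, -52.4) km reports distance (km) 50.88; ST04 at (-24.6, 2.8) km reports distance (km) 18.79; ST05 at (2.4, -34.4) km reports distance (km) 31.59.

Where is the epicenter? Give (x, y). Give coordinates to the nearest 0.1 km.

Circle about each station: (x + 23.8)² + (y + 52.4)² = 50.88²; (x + 24.6)² + (y − 2.8)² = 18.79²; (x − 2.4)² + (y + 34.4)² = 31.59².
Subtracting pairs of circle equations eliminates x²+y² and gives linear equations (the radical axes):
-1.6 x + 110.4 y = -463.49
52.4 x + 36.0 y = -532.23
Solving the 2×2 system: x ≈ -7.2, y ≈ -4.3 km.

-7.2 km east, -4.3 km north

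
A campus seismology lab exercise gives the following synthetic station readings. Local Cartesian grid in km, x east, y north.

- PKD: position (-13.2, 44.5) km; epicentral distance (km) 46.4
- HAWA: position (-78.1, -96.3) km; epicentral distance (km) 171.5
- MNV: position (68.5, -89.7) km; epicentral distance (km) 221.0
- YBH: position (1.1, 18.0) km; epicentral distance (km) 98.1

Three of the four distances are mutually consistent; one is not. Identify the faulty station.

Solve using three stations at a time. Using HAWA, MNV, YBH (subtract circle equations pairwise → linear system) gives (x, y) ≈ (-78.6, 75.2).
Distances from that point to each station vs reported:
  PKD: calculated 72.3 vs reported 46.4 → residual 25.9 km
  HAWA: calculated 171.5 vs reported 171.5 → residual 0.0 km
  MNV: calculated 221.0 vs reported 221.0 → residual 0.0 km
  YBH: calculated 98.1 vs reported 98.1 → residual 0.0 km
HAWA, MNV, YBH are mutually consistent (residuals ≈ 0); PKD is off by 25.9 km.

PKD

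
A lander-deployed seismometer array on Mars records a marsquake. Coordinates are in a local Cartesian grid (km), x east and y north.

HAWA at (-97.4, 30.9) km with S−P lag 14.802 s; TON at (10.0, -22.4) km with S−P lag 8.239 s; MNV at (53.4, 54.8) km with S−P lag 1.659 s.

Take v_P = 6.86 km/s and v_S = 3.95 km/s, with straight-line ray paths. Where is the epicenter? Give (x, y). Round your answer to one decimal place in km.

39.3 km east, 48.5 km north

Distance from S−P lag: d = Δt · v_P v_S / (v_P − v_S) = Δt · (6.86·3.95)/(6.86−3.95) ≈ 9.3117·Δt.
So d_HAWA = 137.83, d_TON = 76.72, d_MNV = 15.45 km.
Circle about each station: (x + 97.4)² + (y − 30.9)² = 137.83²; (x − 10.0)² + (y + 22.4)² = 76.72²; (x − 53.4)² + (y − 54.8)² = 15.45².
Subtracting pairs of circle equations eliminates x²+y² and gives linear equations (the radical axes):
214.8 x − 106.6 y = 3271.34
301.6 x + 47.8 y = 14171.44
Solving the 2×2 system: x ≈ 39.3, y ≈ 48.5 km.
Check against HAWA (with the unrounded x, y): √((x + 97.4)²+(y − 30.9)²) = 137.83 ≈ 137.83 km. ✓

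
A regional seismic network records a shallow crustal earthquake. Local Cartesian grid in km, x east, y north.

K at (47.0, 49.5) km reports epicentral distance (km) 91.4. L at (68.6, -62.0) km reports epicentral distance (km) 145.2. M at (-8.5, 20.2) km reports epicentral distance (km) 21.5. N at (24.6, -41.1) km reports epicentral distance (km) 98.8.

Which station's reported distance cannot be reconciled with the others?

Solve using three stations at a time. Using K, L, N (subtract circle equations pairwise → linear system) gives (x, y) ≈ (-42.7, 31.4).
Distances from that point to each station vs reported:
  K: calculated 91.5 vs reported 91.4 → residual 0.1 km
  L: calculated 145.3 vs reported 145.2 → residual 0.1 km
  M: calculated 35.9 vs reported 21.5 → residual 14.4 km
  N: calculated 98.9 vs reported 98.8 → residual 0.1 km
K, L, N are mutually consistent (residuals ≈ 0); M is off by 14.4 km.

M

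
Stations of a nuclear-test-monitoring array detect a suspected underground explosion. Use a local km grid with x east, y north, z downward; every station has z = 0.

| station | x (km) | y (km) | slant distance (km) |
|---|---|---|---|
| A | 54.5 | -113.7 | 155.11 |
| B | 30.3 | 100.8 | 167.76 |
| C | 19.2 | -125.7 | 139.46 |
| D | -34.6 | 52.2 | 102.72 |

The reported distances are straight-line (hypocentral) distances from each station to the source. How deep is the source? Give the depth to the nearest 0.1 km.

Each station gives a sphere (x−x_i)² + (y−y_i)² + z² = d_i² (stations at z=0).
Subtracting the A sphere from B and C: z² cancels, leaving linear equations in x and y:
-48.4 x + 429.0 y = -8903.52
-70.6 x − 24.0 y = 4881.21
Solving: x ≈ -59.791, y ≈ -27.500 km (keep extra digits for the depth step; rounded: -59.8, -27.5).
Then from the A sphere: z² = 155.11² − (x − 54.5)² − (y + 113.7)² with x = -59.791, y = -27.500, so z ≈ 59.718 ≈ 59.7 km.

depth ≈ 59.7 km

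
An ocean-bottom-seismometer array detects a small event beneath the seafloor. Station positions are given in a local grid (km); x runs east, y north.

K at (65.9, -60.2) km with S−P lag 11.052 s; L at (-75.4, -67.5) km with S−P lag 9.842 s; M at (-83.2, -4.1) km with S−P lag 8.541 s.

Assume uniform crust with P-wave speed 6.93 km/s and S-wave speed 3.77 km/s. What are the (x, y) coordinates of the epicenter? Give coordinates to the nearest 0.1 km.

Distance from S−P lag: d = Δt · v_P v_S / (v_P − v_S) = Δt · (6.93·3.77)/(6.93−3.77) ≈ 8.2678·Δt.
So d_K = 91.38, d_L = 81.37, d_M = 70.61 km.
Circle about each station: (x − 65.9)² + (y + 60.2)² = 91.38²; (x + 75.4)² + (y + 67.5)² = 81.37²; (x + 83.2)² + (y + 4.1)² = 70.61².
Subtracting pairs of circle equations eliminates x²+y² and gives linear equations (the radical axes):
-282.6 x − 14.6 y = 4003.79
-298.2 x + 112.2 y = 2336.73
Solving the 2×2 system: x ≈ -13.4, y ≈ -14.8 km.

-13.4 km east, -14.8 km north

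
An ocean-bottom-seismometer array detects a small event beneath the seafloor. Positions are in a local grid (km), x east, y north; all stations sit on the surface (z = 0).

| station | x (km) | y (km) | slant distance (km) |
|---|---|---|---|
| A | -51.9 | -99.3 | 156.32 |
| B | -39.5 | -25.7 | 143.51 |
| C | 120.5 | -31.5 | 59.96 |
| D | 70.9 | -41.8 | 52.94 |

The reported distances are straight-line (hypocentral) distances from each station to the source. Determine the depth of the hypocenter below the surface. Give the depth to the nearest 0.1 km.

depth ≈ 44.9 km

Each station gives a sphere (x−x_i)² + (y−y_i)² + z² = d_i² (stations at z=0).
Subtracting the A sphere from B and C: z² cancels, leaving linear equations in x and y:
24.8 x + 147.2 y = -6492.54
344.8 x + 135.6 y = 23799.14
Solving: x ≈ 92.498, y ≈ -59.691 km (keep extra digits for the depth step; rounded: 92.5, -59.7).
Then from the A sphere: z² = 156.32² − (x + 51.9)² − (y + 99.3)² with x = 92.498, y = -59.691, so z ≈ 44.903 ≈ 44.9 km.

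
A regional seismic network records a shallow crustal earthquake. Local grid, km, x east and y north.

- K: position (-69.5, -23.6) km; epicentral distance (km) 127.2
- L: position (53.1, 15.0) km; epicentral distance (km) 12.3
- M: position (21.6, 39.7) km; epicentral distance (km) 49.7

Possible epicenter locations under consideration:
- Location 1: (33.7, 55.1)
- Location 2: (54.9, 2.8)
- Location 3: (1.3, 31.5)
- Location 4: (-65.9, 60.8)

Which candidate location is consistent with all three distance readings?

Location 2

For each candidate, compare |candidate − station| to the reported distance:
Location 1: residuals K 2.6, L 32.2, M 30.1 → max 32.2 km
Location 2: residuals K 0.0, L 0.0, M 0.0 → max 0.0 km
Location 3: residuals K 37.5, L 42.1, M 27.8 → max 42.1 km
Location 4: residuals K 42.7, L 115.2, M 40.3 → max 115.2 km
Only Location 2 has all residuals ≈ 0.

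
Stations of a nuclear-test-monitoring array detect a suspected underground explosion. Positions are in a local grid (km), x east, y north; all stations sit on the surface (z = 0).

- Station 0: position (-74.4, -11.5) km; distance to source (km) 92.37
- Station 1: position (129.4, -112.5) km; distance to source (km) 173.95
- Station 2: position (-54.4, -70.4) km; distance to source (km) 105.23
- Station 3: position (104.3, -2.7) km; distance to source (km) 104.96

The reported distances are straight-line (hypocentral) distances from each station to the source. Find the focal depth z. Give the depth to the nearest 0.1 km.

Each station gives a sphere (x−x_i)² + (y−y_i)² + z² = d_i² (stations at z=0).
Subtracting the Station 0 sphere from Station 1 and Station 2: z² cancels, leaving linear equations in x and y:
407.6 x − 202.0 y = 2006.61
40.0 x − 117.8 y = -293.23
Solving: x ≈ 7.402, y ≈ 5.003 km (keep extra digits for the depth step; rounded: 7.4, 5.0).
Then from the Station 0 sphere: z² = 92.37² − (x + 74.4)² − (y + 11.5)² with x = 7.402, y = 5.003, so z ≈ 39.602 ≈ 39.6 km.
Check against Station 3 (with the unrounded solution): distance 104.96 ≈ 104.96 km. ✓

z ≈ 39.6 km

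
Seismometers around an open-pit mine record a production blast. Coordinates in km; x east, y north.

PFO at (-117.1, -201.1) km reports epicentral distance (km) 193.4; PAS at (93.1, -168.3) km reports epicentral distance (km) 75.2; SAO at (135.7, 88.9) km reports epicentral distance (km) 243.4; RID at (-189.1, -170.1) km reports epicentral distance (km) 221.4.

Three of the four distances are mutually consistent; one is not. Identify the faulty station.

Solve using three stations at a time. Using PAS, SAO, RID (subtract circle equations pairwise → linear system) gives (x, y) ≈ (28.6, -129.7).
Distances from that point to each station vs reported:
  PFO: calculated 162.3 vs reported 193.4 → residual 31.1 km
  PAS: calculated 75.2 vs reported 75.2 → residual 0.0 km
  SAO: calculated 243.4 vs reported 243.4 → residual 0.0 km
  RID: calculated 221.4 vs reported 221.4 → residual 0.0 km
PAS, SAO, RID are mutually consistent (residuals ≈ 0); PFO is off by 31.1 km.

PFO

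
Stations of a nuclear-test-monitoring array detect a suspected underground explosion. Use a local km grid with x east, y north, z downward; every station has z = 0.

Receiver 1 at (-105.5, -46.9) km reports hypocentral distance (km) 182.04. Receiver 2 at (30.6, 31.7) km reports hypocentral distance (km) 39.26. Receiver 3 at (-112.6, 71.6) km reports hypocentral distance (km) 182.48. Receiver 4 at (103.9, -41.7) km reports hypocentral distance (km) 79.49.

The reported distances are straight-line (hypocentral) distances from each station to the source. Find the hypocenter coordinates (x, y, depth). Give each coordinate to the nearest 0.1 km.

Each station gives a sphere (x−x_i)² + (y−y_i)² + z² = d_i² (stations at z=0).
Subtracting the Receiver 1 sphere from Receiver 2 and Receiver 3: z² cancels, leaving linear equations in x and y:
272.2 x + 157.2 y = 20208.60
-14.2 x + 237.0 y = 4315.07
Solving: x ≈ 61.596, y ≈ 21.898 km (keep extra digits for the depth step; rounded: 61.6, 21.9).
Then from the Receiver 1 sphere: z² = 182.04² − (x + 105.5)² − (y + 46.9)² with x = 61.596, y = 21.898, so z ≈ 22.007 ≈ 22.0 km.

(61.6, 21.9, 22.0)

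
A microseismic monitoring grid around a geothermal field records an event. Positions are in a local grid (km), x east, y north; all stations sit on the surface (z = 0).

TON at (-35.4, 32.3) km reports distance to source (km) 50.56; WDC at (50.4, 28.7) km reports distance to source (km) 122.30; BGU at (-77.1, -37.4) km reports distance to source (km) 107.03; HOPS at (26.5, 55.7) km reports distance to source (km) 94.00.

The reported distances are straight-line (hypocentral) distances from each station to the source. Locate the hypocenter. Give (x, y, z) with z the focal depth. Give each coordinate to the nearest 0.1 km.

Each station gives a sphere (x−x_i)² + (y−y_i)² + z² = d_i² (stations at z=0).
Subtracting the TON sphere from WDC and BGU: z² cancels, leaving linear equations in x and y:
171.6 x − 7.2 y = -11333.58
-83.4 x − 139.4 y = -3852.39
Solving: x ≈ -63.298, y ≈ 65.505 km (keep extra digits for the depth step; rounded: -63.3, 65.5).
Then from the TON sphere: z² = 50.56² − (x + 35.4)² − (y − 32.3)² with x = -63.298, y = 65.505, so z ≈ 25.989 ≈ 26.0 km.

(-63.3, 65.5, 26.0)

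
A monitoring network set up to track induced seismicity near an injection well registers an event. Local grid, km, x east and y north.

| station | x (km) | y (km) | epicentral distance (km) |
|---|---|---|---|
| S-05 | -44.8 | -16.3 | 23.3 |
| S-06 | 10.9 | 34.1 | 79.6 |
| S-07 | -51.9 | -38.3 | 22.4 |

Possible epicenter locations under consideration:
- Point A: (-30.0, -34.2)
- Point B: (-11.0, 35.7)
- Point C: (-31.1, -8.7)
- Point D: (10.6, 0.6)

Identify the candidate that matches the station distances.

Point A

For each candidate, compare |candidate − station| to the reported distance:
Point A: residuals S-05 0.1, S-06 0.0, S-07 0.1 → max 0.1 km
Point B: residuals S-05 38.7, S-06 57.6, S-07 62.2 → max 62.2 km
Point C: residuals S-05 7.6, S-06 19.6, S-07 13.8 → max 19.6 km
Point D: residuals S-05 34.6, S-06 46.1, S-07 51.2 → max 51.2 km
Only Point A has all residuals ≈ 0.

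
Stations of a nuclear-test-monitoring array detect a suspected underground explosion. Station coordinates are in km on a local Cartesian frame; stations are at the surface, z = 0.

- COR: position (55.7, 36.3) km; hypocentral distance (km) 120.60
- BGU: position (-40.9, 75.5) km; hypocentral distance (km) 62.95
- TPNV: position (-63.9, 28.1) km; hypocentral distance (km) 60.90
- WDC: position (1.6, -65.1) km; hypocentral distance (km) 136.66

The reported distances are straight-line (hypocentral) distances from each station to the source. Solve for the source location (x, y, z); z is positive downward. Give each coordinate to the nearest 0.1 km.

(-50.5, 48.2, 55.9)

Each station gives a sphere (x−x_i)² + (y−y_i)² + z² = d_i² (stations at z=0).
Subtracting the COR sphere from BGU and TPNV: z² cancels, leaving linear equations in x and y:
-193.2 x + 78.4 y = 13534.54
-239.2 x − 16.4 y = 11288.19
Solving: x ≈ -50.496, y ≈ 48.198 km (keep extra digits for the depth step; rounded: -50.5, 48.2).
Then from the COR sphere: z² = 120.60² − (x − 55.7)² − (y − 36.3)² with x = -50.496, y = 48.198, so z ≈ 55.904 ≈ 55.9 km.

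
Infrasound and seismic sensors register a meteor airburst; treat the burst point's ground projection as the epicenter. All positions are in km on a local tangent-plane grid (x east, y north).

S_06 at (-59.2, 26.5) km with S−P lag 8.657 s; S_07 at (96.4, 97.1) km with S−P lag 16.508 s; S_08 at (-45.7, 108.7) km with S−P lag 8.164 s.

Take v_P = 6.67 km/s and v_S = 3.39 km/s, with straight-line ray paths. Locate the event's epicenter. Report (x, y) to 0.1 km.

Distance from S−P lag: d = Δt · v_P v_S / (v_P − v_S) = Δt · (6.67·3.39)/(6.67−3.39) ≈ 6.8937·Δt.
So d_S_06 = 59.68, d_S_07 = 113.80, d_S_08 = 56.28 km.
Circle about each station: (x + 59.2)² + (y − 26.5)² = 59.68²; (x − 96.4)² + (y − 97.1)² = 113.80²; (x + 45.7)² + (y − 108.7)² = 56.28².
Subtracting pairs of circle equations eliminates x²+y² and gives linear equations (the radical axes):
311.2 x + 141.2 y = 5125.74
27.0 x + 164.4 y = 10091.55
Solving the 2×2 system: x ≈ -12.3, y ≈ 63.4 km.
Check against S_06 (with the unrounded x, y): √((x + 59.2)²+(y − 26.5)²) = 59.68 ≈ 59.68 km. ✓

x ≈ -12.3 km, y ≈ 63.4 km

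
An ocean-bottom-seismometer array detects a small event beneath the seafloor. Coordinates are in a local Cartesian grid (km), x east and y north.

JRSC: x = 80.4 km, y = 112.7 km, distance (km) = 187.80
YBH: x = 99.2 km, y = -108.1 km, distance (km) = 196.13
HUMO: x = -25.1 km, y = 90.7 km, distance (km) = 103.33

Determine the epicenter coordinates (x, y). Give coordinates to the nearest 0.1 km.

Circle about each station: (x − 80.4)² + (y − 112.7)² = 187.80²; (x − 99.2)² + (y + 108.1)² = 196.13²; (x + 25.1)² + (y − 90.7)² = 103.33².
Subtracting the JRSC equation from the YBH and HUMO equations removes the quadratic terms:
37.6 x − 441.6 y = -837.34
-211.0 x − 44.0 y = 14282.80
Solving the 2×2 system: x ≈ -66.9, y ≈ -3.8 km.

x ≈ -66.9 km, y ≈ -3.8 km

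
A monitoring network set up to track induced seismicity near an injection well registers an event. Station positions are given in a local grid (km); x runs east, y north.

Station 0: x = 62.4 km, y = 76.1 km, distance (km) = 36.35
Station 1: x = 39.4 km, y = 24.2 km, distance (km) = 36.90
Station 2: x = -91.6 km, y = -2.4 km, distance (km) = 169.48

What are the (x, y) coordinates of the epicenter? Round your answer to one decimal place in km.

72.2 km east, 41.1 km north

Circle about each station: (x − 62.4)² + (y − 76.1)² = 36.35²; (x − 39.4)² + (y − 24.2)² = 36.90²; (x + 91.6)² + (y + 2.4)² = 169.48².
Subtracting pairs of circle equations eliminates x²+y² and gives linear equations (the radical axes):
-46.0 x − 103.8 y = -7587.26
-308.0 x − 157.0 y = -28690.80
Solving the 2×2 system: x ≈ 72.2, y ≈ 41.1 km.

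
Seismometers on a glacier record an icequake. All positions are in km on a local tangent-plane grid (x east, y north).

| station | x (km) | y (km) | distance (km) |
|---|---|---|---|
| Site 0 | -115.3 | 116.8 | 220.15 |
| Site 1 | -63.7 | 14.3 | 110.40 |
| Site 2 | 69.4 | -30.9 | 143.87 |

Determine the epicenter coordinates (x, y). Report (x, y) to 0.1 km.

Circle about each station: (x + 115.3)² + (y − 116.8)² = 220.15²; (x + 63.7)² + (y − 14.3)² = 110.40²; (x − 69.4)² + (y + 30.9)² = 143.87².
Subtracting pairs of circle equations eliminates x²+y² and gives linear equations (the radical axes):
103.2 x − 205.0 y = 13603.71
369.4 x − 295.4 y = 6602.29
Solving the 2×2 system: x ≈ -58.9, y ≈ -96.0 km.
Check against Site 0 (with the unrounded x, y): √((x + 115.3)²+(y − 116.8)²) = 220.16 ≈ 220.15 km. ✓

(-58.9, -96.0)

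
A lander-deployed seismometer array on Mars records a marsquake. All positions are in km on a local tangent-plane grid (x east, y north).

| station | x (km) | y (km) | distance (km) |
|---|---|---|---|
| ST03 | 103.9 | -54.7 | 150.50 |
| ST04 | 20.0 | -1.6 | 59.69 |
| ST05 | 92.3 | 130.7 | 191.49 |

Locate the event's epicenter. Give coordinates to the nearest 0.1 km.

x ≈ -39.3 km, y ≈ -8.4 km

Circle about each station: (x − 103.9)² + (y + 54.7)² = 150.50²; (x − 20.0)² + (y + 1.6)² = 59.69²; (x − 92.3)² + (y − 130.7)² = 191.49².
Subtracting the ST03 equation from the ST04 and ST05 equations removes the quadratic terms:
-167.8 x + 106.2 y = 5702.61
-23.2 x + 370.8 y = -2203.69
Solving the 2×2 system: x ≈ -39.3, y ≈ -8.4 km.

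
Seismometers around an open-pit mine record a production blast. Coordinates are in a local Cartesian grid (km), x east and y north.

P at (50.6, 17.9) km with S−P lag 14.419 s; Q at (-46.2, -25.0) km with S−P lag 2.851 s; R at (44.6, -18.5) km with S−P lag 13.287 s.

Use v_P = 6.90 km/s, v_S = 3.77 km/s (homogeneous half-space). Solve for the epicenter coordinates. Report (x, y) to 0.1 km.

(-65.6, -11.4)

Distance from S−P lag: d = Δt · v_P v_S / (v_P − v_S) = Δt · (6.90·3.77)/(6.90−3.77) ≈ 8.3109·Δt.
So d_P = 119.83, d_Q = 23.69, d_R = 110.43 km.
Circle about each station: (x − 50.6)² + (y − 17.9)² = 119.83²; (x + 46.2)² + (y + 25.0)² = 23.69²; (x − 44.6)² + (y + 18.5)² = 110.43².
Subtracting the P equation from the Q and R equations removes the quadratic terms:
-193.6 x − 85.8 y = 13676.68
-12.0 x − 72.8 y = 1615.08
Solving the 2×2 system: x ≈ -65.6, y ≈ -11.4 km.
Check against P (with the unrounded x, y): √((x − 50.6)²+(y − 17.9)²) = 119.83 ≈ 119.83 km. ✓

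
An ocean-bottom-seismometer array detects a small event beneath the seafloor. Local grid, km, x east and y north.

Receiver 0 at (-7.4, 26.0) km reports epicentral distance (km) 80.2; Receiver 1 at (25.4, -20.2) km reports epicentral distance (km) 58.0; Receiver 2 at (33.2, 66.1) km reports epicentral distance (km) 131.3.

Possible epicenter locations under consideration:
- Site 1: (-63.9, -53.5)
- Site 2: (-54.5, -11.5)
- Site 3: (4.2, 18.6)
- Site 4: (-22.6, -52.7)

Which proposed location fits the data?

For each candidate, compare |candidate − station| to the reported distance:
Site 1: residuals Receiver 0 17.3, Receiver 1 37.3, Receiver 2 22.8 → max 37.3 km
Site 2: residuals Receiver 0 20.0, Receiver 1 22.4, Receiver 2 14.2 → max 22.4 km
Site 3: residuals Receiver 0 66.4, Receiver 1 13.8, Receiver 2 75.6 → max 75.6 km
Site 4: residuals Receiver 0 0.0, Receiver 1 0.0, Receiver 2 0.0 → max 0.0 km
Only Site 4 has all residuals ≈ 0.

Site 4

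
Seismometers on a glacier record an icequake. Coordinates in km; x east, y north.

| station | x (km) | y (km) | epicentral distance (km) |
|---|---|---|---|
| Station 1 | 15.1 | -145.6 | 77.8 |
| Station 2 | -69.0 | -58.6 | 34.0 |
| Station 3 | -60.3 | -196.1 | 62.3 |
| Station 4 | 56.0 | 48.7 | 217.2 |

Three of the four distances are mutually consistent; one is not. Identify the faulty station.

Station 2

Solve using three stations at a time. Using Station 1, Station 3, Station 4 (subtract circle equations pairwise → linear system) gives (x, y) ≈ (-61.8, -133.8).
Distances from that point to each station vs reported:
  Station 1: calculated 77.8 vs reported 77.8 → residual 0.0 km
  Station 2: calculated 75.5 vs reported 34.0 → residual 41.5 km
  Station 3: calculated 62.3 vs reported 62.3 → residual 0.0 km
  Station 4: calculated 217.2 vs reported 217.2 → residual 0.0 km
Station 1, Station 3, Station 4 are mutually consistent (residuals ≈ 0); Station 2 is off by 41.5 km.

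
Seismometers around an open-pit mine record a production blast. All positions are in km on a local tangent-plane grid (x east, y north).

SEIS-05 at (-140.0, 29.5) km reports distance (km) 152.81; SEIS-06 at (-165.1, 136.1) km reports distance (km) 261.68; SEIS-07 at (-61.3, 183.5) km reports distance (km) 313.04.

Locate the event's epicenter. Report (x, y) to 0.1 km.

Circle about each station: (x + 140.0)² + (y − 29.5)² = 152.81²; (x + 165.1)² + (y − 136.1)² = 261.68²; (x + 61.3)² + (y − 183.5)² = 313.04².
Subtracting the SEIS-05 equation from the SEIS-06 and SEIS-07 equations removes the quadratic terms:
-50.2 x + 213.2 y = -19814.56
157.4 x + 308.0 y = -57683.46
Solving the 2×2 system: x ≈ -126.4, y ≈ -122.7 km.
Check against SEIS-05 (with the unrounded x, y): √((x + 140.0)²+(y − 29.5)²) = 152.80 ≈ 152.81 km. ✓

(-126.4, -122.7)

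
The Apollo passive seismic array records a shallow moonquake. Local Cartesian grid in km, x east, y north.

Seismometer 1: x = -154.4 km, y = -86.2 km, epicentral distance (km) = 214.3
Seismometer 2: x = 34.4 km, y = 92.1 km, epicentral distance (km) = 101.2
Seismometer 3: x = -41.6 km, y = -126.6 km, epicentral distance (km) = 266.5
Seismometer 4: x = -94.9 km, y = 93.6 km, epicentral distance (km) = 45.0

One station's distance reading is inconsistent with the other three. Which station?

Seismometer 2

Solve using three stations at a time. Using Seismometer 1, Seismometer 3, Seismometer 4 (subtract circle equations pairwise → linear system) gives (x, y) ≈ (-125.9, 126.2).
Distances from that point to each station vs reported:
  Seismometer 1: calculated 214.3 vs reported 214.3 → residual 0.0 km
  Seismometer 2: calculated 163.9 vs reported 101.2 → residual 62.7 km
  Seismometer 3: calculated 266.5 vs reported 266.5 → residual 0.0 km
  Seismometer 4: calculated 45.0 vs reported 45.0 → residual 0.0 km
Seismometer 1, Seismometer 3, Seismometer 4 are mutually consistent (residuals ≈ 0); Seismometer 2 is off by 62.7 km.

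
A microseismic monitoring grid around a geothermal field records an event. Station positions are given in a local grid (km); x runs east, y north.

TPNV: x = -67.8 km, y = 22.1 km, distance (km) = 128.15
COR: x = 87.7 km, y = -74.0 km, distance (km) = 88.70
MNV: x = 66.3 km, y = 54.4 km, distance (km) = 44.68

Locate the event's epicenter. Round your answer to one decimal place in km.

Circle about each station: (x + 67.8)² + (y − 22.1)² = 128.15²; (x − 87.7)² + (y + 74.0)² = 88.70²; (x − 66.3)² + (y − 54.4)² = 44.68².
Subtracting pairs of circle equations eliminates x²+y² and gives linear equations (the radical axes):
311.0 x − 192.2 y = 16636.77
268.2 x + 64.6 y = 16695.92
Solving the 2×2 system: x ≈ 59.8, y ≈ 10.2 km.
Check against TPNV (with the unrounded x, y): √((x + 67.8)²+(y − 22.1)²) = 128.15 ≈ 128.15 km. ✓

x ≈ 59.8 km, y ≈ 10.2 km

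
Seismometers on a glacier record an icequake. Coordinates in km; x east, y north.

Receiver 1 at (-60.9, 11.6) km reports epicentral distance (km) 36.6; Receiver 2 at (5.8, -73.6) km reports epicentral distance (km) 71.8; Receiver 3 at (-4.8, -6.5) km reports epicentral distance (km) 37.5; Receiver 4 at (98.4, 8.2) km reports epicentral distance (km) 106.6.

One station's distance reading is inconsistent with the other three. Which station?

Receiver 4

Solve using three stations at a time. Using Receiver 1, Receiver 2, Receiver 3 (subtract circle equations pairwise → linear system) gives (x, y) ≈ (-40.3, -18.6).
Distances from that point to each station vs reported:
  Receiver 1: calculated 36.5 vs reported 36.6 → residual 0.1 km
  Receiver 2: calculated 71.8 vs reported 71.8 → residual 0.0 km
  Receiver 3: calculated 37.4 vs reported 37.5 → residual 0.1 km
  Receiver 4: calculated 141.2 vs reported 106.6 → residual 34.6 km
Receiver 1, Receiver 2, Receiver 3 are mutually consistent (residuals ≈ 0); Receiver 4 is off by 34.6 km.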